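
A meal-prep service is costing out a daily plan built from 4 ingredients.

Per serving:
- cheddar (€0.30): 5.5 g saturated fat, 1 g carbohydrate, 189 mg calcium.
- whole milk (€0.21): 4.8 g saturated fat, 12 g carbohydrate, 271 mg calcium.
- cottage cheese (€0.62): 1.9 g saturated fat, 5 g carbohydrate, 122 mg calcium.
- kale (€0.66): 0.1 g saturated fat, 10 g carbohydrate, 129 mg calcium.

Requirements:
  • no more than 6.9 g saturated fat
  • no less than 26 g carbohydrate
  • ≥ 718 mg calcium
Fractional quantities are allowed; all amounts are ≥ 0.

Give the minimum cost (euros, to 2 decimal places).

Let x1 = servings of cheddar, x2 = servings of whole milk, x3 = servings of cottage cheese, x4 = servings of kale.
min 0.3x1 + 0.21x2 + 0.62x3 + 0.66x4 subject to:
  5.5x1 + 4.8x2 + 1.9x3 + 0.1x4 ≤ 6.9   (saturated fat)
  1x1 + 12x2 + 5x3 + 10x4 ≥ 26   (carbohydrate)
  189x1 + 271x2 + 122x3 + 129x4 ≥ 718   (calcium)
  x1, x2, x3, x4 ≥ 0.
At the optimum only whole milk, kale are positive (cheddar, cottage cheese = 0). Binding constraints: saturated fat and calcium.
Optimal quantities: whole milk = 1.382 servings, kale = 2.663 servings.
Hence cost = 0.21·1.382 + 0.66·2.663 = €2.0478.

€2.05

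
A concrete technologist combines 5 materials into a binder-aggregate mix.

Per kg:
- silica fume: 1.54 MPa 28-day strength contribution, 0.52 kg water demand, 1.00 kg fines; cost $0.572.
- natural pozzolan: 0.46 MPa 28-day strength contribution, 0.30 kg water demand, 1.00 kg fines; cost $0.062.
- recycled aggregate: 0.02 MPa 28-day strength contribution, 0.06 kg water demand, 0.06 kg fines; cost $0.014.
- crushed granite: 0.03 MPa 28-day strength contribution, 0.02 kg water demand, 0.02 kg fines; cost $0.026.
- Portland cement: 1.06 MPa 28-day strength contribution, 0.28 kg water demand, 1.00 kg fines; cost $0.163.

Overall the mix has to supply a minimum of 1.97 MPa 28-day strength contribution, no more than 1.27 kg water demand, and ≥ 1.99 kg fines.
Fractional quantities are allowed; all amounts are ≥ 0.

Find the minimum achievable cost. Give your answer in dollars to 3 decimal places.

Treat it as an LP. Let x1 = kg of silica fume, x2 = kg of natural pozzolan, x3 = kg of recycled aggregate, x4 = kg of crushed granite, x5 = kg of Portland cement.
Minimise 0.572x1 + 0.062x2 + 0.014x3 + 0.026x4 + 0.163x5 subject to:
  1.54x1 + 0.46x2 + 0.02x3 + 0.03x4 + 1.06x5 ≥ 1.97   (28-day strength contribution)
  0.52x1 + 0.3x2 + 0.06x3 + 0.02x4 + 0.28x5 ≤ 1.27   (water demand)
  1x1 + 1x2 + 0.06x3 + 0.02x4 + 1x5 ≥ 1.99   (fines)
  x1, x2, x3, x4, x5 ≥ 0.
The optimal basis is {natural pozzolan, Portland cement}; silica fume, recycled aggregate, crushed granite drop out. Binding constraints: 28-day strength contribution and water demand.
So natural pozzolan = 4.2 kg, Portland cement = 0.03594 kg.
Objective = 0.062·4.2 + 0.163·0.03594 = 0.26626.

$0.266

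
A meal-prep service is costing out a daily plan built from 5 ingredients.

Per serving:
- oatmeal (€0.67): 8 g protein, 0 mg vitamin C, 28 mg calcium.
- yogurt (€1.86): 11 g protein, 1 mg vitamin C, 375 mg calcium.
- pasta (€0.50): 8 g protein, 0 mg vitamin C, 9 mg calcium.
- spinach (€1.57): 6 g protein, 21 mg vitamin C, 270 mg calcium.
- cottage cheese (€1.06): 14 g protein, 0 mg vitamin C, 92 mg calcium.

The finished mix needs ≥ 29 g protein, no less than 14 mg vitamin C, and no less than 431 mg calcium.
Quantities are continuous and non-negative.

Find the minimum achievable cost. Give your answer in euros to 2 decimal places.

This is a linear program. Let x1 = servings of oatmeal, x2 = servings of yogurt, x3 = servings of pasta, x4 = servings of spinach, x5 = servings of cottage cheese.
Minimise 0.67x1 + 1.86x2 + 0.5x3 + 1.57x4 + 1.06x5 subject to:
  8x1 + 11x2 + 8x3 + 6x4 + 14x5 ≥ 29   (protein)
  1x2 + 21x4 ≥ 14   (vitamin C)
  28x1 + 375x2 + 9x3 + 270x4 + 92x5 ≥ 431   (calcium)
  x1, x2, x3, x4, x5 ≥ 0.
The minimum-cost mix takes nothing from oatmeal, pasta — only yogurt, spinach, cottage cheese. There the protein, vitamin C, calcium constraints are tight.
So yogurt = 0.2972 servings, spinach = 0.6525 servings, cottage cheese = 1.558 servings.
Cost = 1.86·0.2972 + 1.57·0.6525 + 1.06·1.558 = 3.2287.

€3.23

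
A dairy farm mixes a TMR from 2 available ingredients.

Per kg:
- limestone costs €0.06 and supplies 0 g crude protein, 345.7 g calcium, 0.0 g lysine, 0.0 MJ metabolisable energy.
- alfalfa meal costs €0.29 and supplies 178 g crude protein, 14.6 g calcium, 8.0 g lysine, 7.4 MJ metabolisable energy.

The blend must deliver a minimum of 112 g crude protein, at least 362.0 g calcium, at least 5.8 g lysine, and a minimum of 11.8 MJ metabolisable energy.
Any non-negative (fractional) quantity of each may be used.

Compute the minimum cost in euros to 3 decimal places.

€0.521

Let x1 = kg of limestone, x2 = kg of alfalfa meal.
Minimize 0.06x1 + 0.29x2 with:
  178x2 ≥ 112   (crude protein)
  345.7x1 + 14.6x2 ≥ 362   (calcium)
  8x2 ≥ 5.8   (lysine)
  7.4x2 ≥ 11.8   (metabolisable energy)
  x1, x2 ≥ 0.
Both inputs are positive at the optimum. Binding constraints: calcium and metabolisable energy.
Solving gives x1 = 0.9798, x2 = 1.595.
Total cost: 0.06·0.9798 + 0.29·1.595 = 0.52134.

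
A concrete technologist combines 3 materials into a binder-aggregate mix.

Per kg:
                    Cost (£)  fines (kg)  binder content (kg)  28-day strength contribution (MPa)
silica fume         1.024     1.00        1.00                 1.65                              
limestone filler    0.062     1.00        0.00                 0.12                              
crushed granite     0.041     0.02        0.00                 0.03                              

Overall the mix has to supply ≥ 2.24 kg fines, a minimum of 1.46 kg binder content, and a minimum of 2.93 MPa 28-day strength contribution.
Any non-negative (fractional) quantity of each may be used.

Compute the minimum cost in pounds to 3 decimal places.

This is a linear program. Let x1 = kg of silica fume, x2 = kg of limestone filler, x3 = kg of crushed granite.
Minimize 1.024x1 + 0.062x2 + 0.041x3 s.t.:
  1x1 + 1x2 + 0.02x3 ≥ 2.24   (fines)
  1x1 ≥ 1.46   (binder content)
  1.65x1 + 0.12x2 + 0.03x3 ≥ 2.93   (28-day strength contribution)
  x1, x2, x3 ≥ 0.
The optimal basis is {silica fume, limestone filler}; crushed granite drops out. There the binder content and 28-day strength contribution constraints are tight.
That vertex is x1 = 1.46, x2 = 4.342.
Objective = 1.024·1.46 + 0.062·4.342 = 1.76424.

£1.764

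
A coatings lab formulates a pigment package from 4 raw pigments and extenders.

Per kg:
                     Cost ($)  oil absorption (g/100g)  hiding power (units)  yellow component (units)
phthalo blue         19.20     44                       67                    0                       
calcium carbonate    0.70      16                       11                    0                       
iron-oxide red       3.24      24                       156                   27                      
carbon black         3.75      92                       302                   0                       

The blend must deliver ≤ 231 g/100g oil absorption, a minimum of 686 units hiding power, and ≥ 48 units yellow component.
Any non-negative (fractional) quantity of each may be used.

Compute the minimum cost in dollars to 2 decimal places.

$10.83

Let x1 = kg of phthalo blue, x2 = kg of calcium carbonate, x3 = kg of iron-oxide red, x4 = kg of carbon black.
Minimise 19.2x1 + 0.7x2 + 3.24x3 + 3.75x4 with:
  44x1 + 16x2 + 24x3 + 92x4 ≤ 231   (oil absorption)
  67x1 + 11x2 + 156x3 + 302x4 ≥ 686   (hiding power)
  27x3 ≥ 48   (yellow component)
  x1, x2, x3, x4 ≥ 0.
At the optimum only iron-oxide red, carbon black are positive (phthalo blue, calcium carbonate = 0). The hiding power and yellow component requirements are met with equality.
Optimal quantities: iron-oxide red = 1.778 kg, carbon black = 1.353 kg.
Hence cost = 3.24·1.778 + 3.75·1.353 = $10.8345.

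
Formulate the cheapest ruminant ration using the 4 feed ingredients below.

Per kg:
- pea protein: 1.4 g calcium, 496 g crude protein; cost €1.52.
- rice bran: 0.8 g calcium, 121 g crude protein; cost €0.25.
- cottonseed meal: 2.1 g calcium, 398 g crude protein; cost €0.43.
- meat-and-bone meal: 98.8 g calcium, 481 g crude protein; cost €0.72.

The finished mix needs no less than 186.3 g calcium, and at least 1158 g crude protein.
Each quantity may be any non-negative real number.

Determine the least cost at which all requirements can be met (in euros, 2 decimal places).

This is a linear program. Let x1 = kg of pea protein, x2 = kg of rice bran, x3 = kg of cottonseed meal, x4 = kg of meat-and-bone meal.
Minimise 1.52x1 + 0.25x2 + 0.43x3 + 0.72x4 with:
  1.4x1 + 0.8x2 + 2.1x3 + 98.8x4 ≥ 186.3   (calcium)
  496x1 + 121x2 + 398x3 + 481x4 ≥ 1158   (crude protein)
  x1, x2, x3, x4 ≥ 0.
The optimal basis is {cottonseed meal, meat-and-bone meal}; pea protein, rice bran drop out. There the calcium and crude protein constraints are tight.
Optimal quantities: cottonseed meal = 0.6473 kg, meat-and-bone meal = 1.872 kg.
Objective = 0.43·0.6473 + 0.72·1.872 = 1.6262.

€1.63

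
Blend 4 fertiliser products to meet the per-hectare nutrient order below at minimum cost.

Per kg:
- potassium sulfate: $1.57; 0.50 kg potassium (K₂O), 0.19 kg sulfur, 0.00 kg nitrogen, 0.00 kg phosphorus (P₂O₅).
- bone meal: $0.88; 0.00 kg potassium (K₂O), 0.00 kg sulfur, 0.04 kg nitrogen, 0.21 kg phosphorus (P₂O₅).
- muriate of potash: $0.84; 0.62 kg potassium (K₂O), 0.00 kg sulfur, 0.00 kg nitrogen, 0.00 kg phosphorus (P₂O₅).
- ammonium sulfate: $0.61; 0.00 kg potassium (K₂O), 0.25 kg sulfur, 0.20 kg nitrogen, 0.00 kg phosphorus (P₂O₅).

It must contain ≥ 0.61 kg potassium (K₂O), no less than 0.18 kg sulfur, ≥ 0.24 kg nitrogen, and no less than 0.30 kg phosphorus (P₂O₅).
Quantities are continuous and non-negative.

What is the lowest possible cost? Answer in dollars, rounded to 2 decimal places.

$2.64

Treat it as an LP. Let x1 = kg of potassium sulfate, x2 = kg of bone meal, x3 = kg of muriate of potash, x4 = kg of ammonium sulfate.
Minimise 1.57x1 + 0.88x2 + 0.84x3 + 0.61x4 s.t.:
  0.5x1 + 0.62x3 ≥ 0.61   (potassium (K₂O))
  0.19x1 + 0.25x4 ≥ 0.18   (sulfur)
  0.04x2 + 0.2x4 ≥ 0.24   (nitrogen)
  0.21x2 ≥ 0.3   (phosphorus (P₂O₅))
  x1, x2, x3, x4 ≥ 0.
The minimum-cost mix takes nothing from potassium sulfate — only bone meal, muriate of potash, ammonium sulfate. The potassium (K₂O), nitrogen, phosphorus (P₂O₅) requirements are met with equality.
So bone meal = 1.429 kg, muriate of potash = 0.9839 kg, ammonium sulfate = 0.9143 kg.
Objective = 0.88·1.429 + 0.84·0.9839 + 0.61·0.9143 = 2.6417.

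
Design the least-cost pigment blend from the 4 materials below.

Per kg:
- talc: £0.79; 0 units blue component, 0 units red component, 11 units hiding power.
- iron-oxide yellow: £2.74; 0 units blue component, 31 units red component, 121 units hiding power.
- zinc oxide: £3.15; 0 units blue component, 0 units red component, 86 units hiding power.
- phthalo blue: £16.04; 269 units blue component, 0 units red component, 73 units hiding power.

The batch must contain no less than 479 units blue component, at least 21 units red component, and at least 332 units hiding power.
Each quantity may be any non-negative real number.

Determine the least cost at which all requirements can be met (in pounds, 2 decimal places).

£33.14

Treat it as an LP. Let x1 = kg of talc, x2 = kg of iron-oxide yellow, x3 = kg of zinc oxide, x4 = kg of phthalo blue.
Minimize 0.79x1 + 2.74x2 + 3.15x3 + 16.04x4 s.t.:
  269x4 ≥ 479   (blue component)
  31x2 ≥ 21   (red component)
  11x1 + 121x2 + 86x3 + 73x4 ≥ 332   (hiding power)
  x1, x2, x3, x4 ≥ 0.
The cheapest feasible vertex uses only iron-oxide yellow, phthalo blue; talc, zinc oxide are not used. There the blue component and hiding power constraints are tight.
Optimal quantities: iron-oxide yellow = 1.67 kg, phthalo blue = 1.781 kg.
Hence cost = 2.74·1.67 + 16.04·1.781 = £33.1430.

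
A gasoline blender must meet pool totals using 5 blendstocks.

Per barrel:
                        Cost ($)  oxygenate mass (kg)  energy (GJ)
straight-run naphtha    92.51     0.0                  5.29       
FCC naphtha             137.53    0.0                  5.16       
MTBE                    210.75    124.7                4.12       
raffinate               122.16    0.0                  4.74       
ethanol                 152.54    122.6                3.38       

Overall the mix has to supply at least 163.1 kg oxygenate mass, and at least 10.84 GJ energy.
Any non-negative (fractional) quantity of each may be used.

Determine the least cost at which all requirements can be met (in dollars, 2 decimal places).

$313.86

This is a linear program. Let x1 = barrels of straight-run naphtha, x2 = barrels of FCC naphtha, x3 = barrels of MTBE, x4 = barrels of raffinate, x5 = barrels of ethanol.
min 92.51x1 + 137.53x2 + 210.75x3 + 122.16x4 + 152.54x5 with:
  124.7x3 + 122.6x5 ≥ 163.1   (oxygenate mass)
  5.29x1 + 5.16x2 + 4.12x3 + 4.74x4 + 3.38x5 ≥ 10.84   (energy)
  x1, x2, x3, x4, x5 ≥ 0.
The cheapest feasible vertex uses only straight-run naphtha, ethanol; FCC naphtha, MTBE, raffinate are not used. There the oxygenate mass and energy constraints are tight.
Optimal quantities: straight-run naphtha = 1.19914 barrels, ethanol = 1.33034 barrels.
Total cost: 92.51·1.19914 + 152.54·1.33034 = 313.8625.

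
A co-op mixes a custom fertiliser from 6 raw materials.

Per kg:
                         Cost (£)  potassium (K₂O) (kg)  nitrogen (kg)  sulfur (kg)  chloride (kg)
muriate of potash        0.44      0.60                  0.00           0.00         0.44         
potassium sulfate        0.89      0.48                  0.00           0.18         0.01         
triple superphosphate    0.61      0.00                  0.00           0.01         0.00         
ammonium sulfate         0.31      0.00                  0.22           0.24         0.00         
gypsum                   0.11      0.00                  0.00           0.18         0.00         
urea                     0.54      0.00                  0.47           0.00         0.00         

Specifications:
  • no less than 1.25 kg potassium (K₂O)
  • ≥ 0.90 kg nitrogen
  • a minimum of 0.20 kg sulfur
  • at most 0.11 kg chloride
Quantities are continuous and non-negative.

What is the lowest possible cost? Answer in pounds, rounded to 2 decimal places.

Let x1 = kg of muriate of potash, x2 = kg of potassium sulfate, x3 = kg of triple superphosphate, x4 = kg of ammonium sulfate, x5 = kg of gypsum, x6 = kg of urea.
min 0.44x1 + 0.89x2 + 0.61x3 + 0.31x4 + 0.11x5 + 0.54x6 subject to:
  0.6x1 + 0.48x2 ≥ 1.25   (potassium (K₂O))
  0.22x4 + 0.47x6 ≥ 0.9   (nitrogen)
  0.18x2 + 0.01x3 + 0.24x4 + 0.18x5 ≥ 0.2   (sulfur)
  0.44x1 + 0.01x2 ≤ 0.11   (chloride)
  x1, x2, x3, x4, x5, x6 ≥ 0.
At the optimum only muriate of potash, potassium sulfate, urea are positive (triple superphosphate, ammonium sulfate, gypsum = 0). Binding constraints: potassium (K₂O), nitrogen, chloride.
Optimal quantities: muriate of potash = 0.1964 kg, potassium sulfate = 2.359 kg, urea = 1.915 kg.
Total cost: 0.44·0.1964 + 0.89·2.359 + 0.54·1.915 = 3.2200.

£3.22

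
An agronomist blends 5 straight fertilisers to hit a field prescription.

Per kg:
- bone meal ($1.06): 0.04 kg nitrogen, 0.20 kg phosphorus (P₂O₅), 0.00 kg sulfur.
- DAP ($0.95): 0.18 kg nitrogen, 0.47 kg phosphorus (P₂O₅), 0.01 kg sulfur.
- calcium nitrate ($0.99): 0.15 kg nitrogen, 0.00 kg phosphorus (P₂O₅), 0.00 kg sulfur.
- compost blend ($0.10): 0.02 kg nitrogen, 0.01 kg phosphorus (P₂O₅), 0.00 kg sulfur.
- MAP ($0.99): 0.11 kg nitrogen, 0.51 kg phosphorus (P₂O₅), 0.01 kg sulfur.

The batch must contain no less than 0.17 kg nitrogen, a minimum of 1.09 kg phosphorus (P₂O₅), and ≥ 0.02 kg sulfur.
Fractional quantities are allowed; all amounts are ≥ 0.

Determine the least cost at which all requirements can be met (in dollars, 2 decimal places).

$2.12

Treat it as an LP. Let x1 = kg of bone meal, x2 = kg of DAP, x3 = kg of calcium nitrate, x4 = kg of compost blend, x5 = kg of MAP.
Minimise 1.06x1 + 0.95x2 + 0.99x3 + 0.1x4 + 0.99x5 subject to:
  0.04x1 + 0.18x2 + 0.15x3 + 0.02x4 + 0.11x5 ≥ 0.17   (nitrogen)
  0.2x1 + 0.47x2 + 0.01x4 + 0.51x5 ≥ 1.09   (phosphorus (P₂O₅))
  0.01x2 + 0.01x5 ≥ 0.02   (sulfur)
  x1, x2, x3, x4, x5 ≥ 0.
The minimum-cost mix takes nothing from bone meal, DAP, calcium nitrate, compost blend — only MAP. The phosphorus (P₂O₅) requirement is met with equality.
That vertex is x5 = 2.137.
Total cost: 0.99·2.137 = 2.1156.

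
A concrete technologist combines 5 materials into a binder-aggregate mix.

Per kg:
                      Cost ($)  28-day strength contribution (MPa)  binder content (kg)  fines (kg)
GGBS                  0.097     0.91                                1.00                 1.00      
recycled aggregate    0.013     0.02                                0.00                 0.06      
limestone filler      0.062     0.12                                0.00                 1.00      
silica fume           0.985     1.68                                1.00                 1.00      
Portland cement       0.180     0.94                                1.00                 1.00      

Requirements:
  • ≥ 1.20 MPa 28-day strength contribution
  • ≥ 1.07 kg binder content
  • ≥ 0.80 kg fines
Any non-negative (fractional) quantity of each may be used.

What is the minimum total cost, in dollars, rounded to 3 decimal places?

Set it up as a linear program. Let x1 = kg of GGBS, x2 = kg of recycled aggregate, x3 = kg of limestone filler, x4 = kg of silica fume, x5 = kg of Portland cement.
Minimise 0.097x1 + 0.013x2 + 0.062x3 + 0.985x4 + 0.18x5 with:
  0.91x1 + 0.02x2 + 0.12x3 + 1.68x4 + 0.94x5 ≥ 1.2   (28-day strength contribution)
  1x1 + 1x4 + 1x5 ≥ 1.07   (binder content)
  1x1 + 0.06x2 + 1x3 + 1x4 + 1x5 ≥ 0.8   (fines)
  x1, x2, x3, x4, x5 ≥ 0.
The minimum-cost mix takes nothing from recycled aggregate, limestone filler, silica fume, Portland cement — only GGBS. Binding constraint: 28-day strength contribution.
Optimal quantities: GGBS = 1.319 kg.
Total cost: 0.097·1.319 = 0.12794.

$0.128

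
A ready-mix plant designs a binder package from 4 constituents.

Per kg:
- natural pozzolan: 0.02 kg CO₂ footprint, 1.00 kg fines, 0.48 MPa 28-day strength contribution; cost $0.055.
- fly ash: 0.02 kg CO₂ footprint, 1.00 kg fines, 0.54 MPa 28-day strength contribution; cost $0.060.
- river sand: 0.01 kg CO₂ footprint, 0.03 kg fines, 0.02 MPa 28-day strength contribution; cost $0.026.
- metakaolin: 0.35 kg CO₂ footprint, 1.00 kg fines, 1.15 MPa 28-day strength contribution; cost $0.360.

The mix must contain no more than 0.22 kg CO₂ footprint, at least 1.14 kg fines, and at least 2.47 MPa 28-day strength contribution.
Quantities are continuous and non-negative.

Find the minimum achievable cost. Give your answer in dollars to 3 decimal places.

$0.274

This is a linear program. Let x1 = kg of natural pozzolan, x2 = kg of fly ash, x3 = kg of river sand, x4 = kg of metakaolin.
min 0.055x1 + 0.06x2 + 0.026x3 + 0.36x4 with:
  0.02x1 + 0.02x2 + 0.01x3 + 0.35x4 ≤ 0.22   (CO₂ footprint)
  1x1 + 1x2 + 0.03x3 + 1x4 ≥ 1.14   (fines)
  0.48x1 + 0.54x2 + 0.02x3 + 1.15x4 ≥ 2.47   (28-day strength contribution)
  x1, x2, x3, x4 ≥ 0.
The minimum-cost mix takes nothing from natural pozzolan, river sand, metakaolin — only fly ash. There the 28-day strength contribution constraint is tight.
So fly ash = 4.574 kg.
Hence cost = 0.06·4.574 = $0.27444.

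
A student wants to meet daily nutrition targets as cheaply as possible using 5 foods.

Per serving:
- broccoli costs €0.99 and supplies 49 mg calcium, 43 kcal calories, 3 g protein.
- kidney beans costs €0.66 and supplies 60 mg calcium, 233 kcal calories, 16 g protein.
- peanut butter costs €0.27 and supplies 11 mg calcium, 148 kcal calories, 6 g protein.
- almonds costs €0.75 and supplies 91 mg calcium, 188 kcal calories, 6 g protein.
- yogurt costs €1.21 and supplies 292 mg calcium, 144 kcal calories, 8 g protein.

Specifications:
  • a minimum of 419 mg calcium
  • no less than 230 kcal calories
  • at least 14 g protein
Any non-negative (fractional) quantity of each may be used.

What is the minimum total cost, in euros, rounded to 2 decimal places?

€1.81

Set it up as a linear program. Let x1 = servings of broccoli, x2 = servings of kidney beans, x3 = servings of peanut butter, x4 = servings of almonds, x5 = servings of yogurt.
Minimize 0.99x1 + 0.66x2 + 0.27x3 + 0.75x4 + 1.21x5 with:
  49x1 + 60x2 + 11x3 + 91x4 + 292x5 ≥ 419   (calcium)
  43x1 + 233x2 + 148x3 + 188x4 + 144x5 ≥ 230   (calories)
  3x1 + 16x2 + 6x3 + 6x4 + 8x5 ≥ 14   (protein)
  x1, x2, x3, x4, x5 ≥ 0.
The minimum-cost mix takes nothing from broccoli, peanut butter, almonds — only kidney beans, yogurt. The calcium and protein requirements are met with equality.
So kidney beans = 0.1756 servings, yogurt = 1.399 servings.
Hence cost = 0.66·0.1756 + 1.21·1.399 = €1.8087.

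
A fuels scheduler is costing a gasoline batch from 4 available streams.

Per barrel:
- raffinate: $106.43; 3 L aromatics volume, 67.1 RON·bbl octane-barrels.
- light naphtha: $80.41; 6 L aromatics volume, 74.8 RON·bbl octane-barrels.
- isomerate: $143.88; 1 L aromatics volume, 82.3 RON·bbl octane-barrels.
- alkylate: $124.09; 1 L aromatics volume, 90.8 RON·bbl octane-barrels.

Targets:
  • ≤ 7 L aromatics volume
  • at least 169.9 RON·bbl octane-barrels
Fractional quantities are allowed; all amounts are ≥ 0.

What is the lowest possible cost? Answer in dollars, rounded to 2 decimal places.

This is a linear program. Let x1 = barrels of raffinate, x2 = barrels of light naphtha, x3 = barrels of isomerate, x4 = barrels of alkylate.
Minimize 106.43x1 + 80.41x2 + 143.88x3 + 124.09x4 with:
  3x1 + 6x2 + 1x3 + 1x4 ≤ 7   (aromatics volume)
  67.1x1 + 74.8x2 + 82.3x3 + 90.8x4 ≥ 169.9   (octane-barrels)
  x1, x2, x3, x4 ≥ 0.
The optimal basis is {light naphtha, alkylate}; raffinate, isomerate drop out. The aromatics volume and octane-barrels requirements are met with equality.
Solving gives x2 = 0.99085, x4 = 1.0549.
Cost = 80.41·0.99085 + 124.09·1.0549 = 210.5768.

$210.58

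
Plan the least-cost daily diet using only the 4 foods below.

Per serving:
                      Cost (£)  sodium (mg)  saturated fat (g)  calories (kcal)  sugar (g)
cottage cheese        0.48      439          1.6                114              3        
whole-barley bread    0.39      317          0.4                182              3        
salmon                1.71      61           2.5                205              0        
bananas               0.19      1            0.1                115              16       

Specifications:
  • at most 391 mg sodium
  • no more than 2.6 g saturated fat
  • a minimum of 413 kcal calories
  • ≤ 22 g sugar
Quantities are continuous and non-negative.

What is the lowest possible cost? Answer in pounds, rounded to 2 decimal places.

£1.24

This is a linear program. Let x1 = servings of cottage cheese, x2 = servings of whole-barley bread, x3 = servings of salmon, x4 = servings of bananas.
Minimize 0.48x1 + 0.39x2 + 1.71x3 + 0.19x4 subject to:
  439x1 + 317x2 + 61x3 + 1x4 ≤ 391   (sodium)
  1.6x1 + 0.4x2 + 2.5x3 + 0.1x4 ≤ 2.6   (saturated fat)
  114x1 + 182x2 + 205x3 + 115x4 ≥ 413   (calories)
  3x1 + 3x2 + 16x4 ≤ 22   (sugar)
  x1, x2, x3, x4 ≥ 0.
At the optimum only whole-barley bread, salmon, bananas are positive (cottage cheese = 0). There the sodium, calories, sugar constraints are tight.
Optimal quantities: whole-barley bread = 1.166 servings, salmon = 0.3306 servings, bananas = 1.156 servings.
Total cost: 0.39·1.166 + 1.71·0.3306 + 0.19·1.156 = 1.2397.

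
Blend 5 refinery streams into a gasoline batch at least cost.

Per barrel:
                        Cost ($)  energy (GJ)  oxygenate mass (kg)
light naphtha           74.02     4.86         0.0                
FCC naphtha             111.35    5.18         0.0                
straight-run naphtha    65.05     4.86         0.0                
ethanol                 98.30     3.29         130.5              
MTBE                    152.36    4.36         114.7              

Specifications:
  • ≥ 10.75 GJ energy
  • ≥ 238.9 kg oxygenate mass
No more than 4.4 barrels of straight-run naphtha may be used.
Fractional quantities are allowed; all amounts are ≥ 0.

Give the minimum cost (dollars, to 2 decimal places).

$243.22

Let x1 = barrels of light naphtha, x2 = barrels of FCC naphtha, x3 = barrels of straight-run naphtha, x4 = barrels of ethanol, x5 = barrels of MTBE.
Minimise 74.02x1 + 111.35x2 + 65.05x3 + 98.3x4 + 152.36x5 s.t.:
  4.86x1 + 5.18x2 + 4.86x3 + 3.29x4 + 4.36x5 ≥ 10.75   (energy)
  130.5x4 + 114.7x5 ≥ 238.9   (oxygenate mass)
  x3 ≤ 4.4
  x1, x2, x3, x4, x5 ≥ 0.
The optimal basis is {straight-run naphtha, ethanol}; light naphtha, FCC naphtha, MTBE drop out. There the energy and oxygenate mass constraints are tight.
That vertex is x3 = 0.972666, x4 = 1.83065.
Total cost: 65.05·0.972666 + 98.3·1.83065 = 243.2248.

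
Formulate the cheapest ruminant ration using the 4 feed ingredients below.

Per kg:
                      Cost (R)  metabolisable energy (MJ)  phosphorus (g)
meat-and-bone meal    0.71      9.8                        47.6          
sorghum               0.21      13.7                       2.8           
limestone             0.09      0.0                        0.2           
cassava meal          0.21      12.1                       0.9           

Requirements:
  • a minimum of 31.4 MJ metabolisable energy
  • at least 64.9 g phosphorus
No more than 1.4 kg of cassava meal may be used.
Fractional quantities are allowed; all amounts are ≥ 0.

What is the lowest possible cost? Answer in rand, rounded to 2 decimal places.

Set it up as a linear program. Let x1 = kg of meat-and-bone meal, x2 = kg of sorghum, x3 = kg of limestone, x4 = kg of cassava meal.
Minimize 0.71x1 + 0.21x2 + 0.09x3 + 0.21x4 subject to:
  9.8x1 + 13.7x2 + 12.1x4 ≥ 31.4   (metabolisable energy)
  47.6x1 + 2.8x2 + 0.2x3 + 0.9x4 ≥ 64.9   (phosphorus)
  x4 ≤ 1.4
  x1, x2, x3, x4 ≥ 0.
The minimum-cost mix takes nothing from limestone, cassava meal — only meat-and-bone meal, sorghum. Binding constraints: metabolisable energy and phosphorus.
Solving gives x1 = 1.283, x2 = 1.374.
Objective = 0.71·1.283 + 0.21·1.374 = 1.1995.

R1.20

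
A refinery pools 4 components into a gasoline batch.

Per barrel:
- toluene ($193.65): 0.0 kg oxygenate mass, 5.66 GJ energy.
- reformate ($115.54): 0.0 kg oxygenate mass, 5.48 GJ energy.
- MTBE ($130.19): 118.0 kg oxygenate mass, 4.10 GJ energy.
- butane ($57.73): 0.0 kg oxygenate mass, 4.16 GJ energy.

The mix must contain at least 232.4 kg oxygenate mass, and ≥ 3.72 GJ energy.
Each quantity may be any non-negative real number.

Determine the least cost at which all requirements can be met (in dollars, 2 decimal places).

$256.41

Set it up as a linear program. Let x1 = barrels of toluene, x2 = barrels of reformate, x3 = barrels of MTBE, x4 = barrels of butane.
min 193.65x1 + 115.54x2 + 130.19x3 + 57.73x4 with:
  118x3 ≥ 232.4   (oxygenate mass)
  5.66x1 + 5.48x2 + 4.1x3 + 4.16x4 ≥ 3.72   (energy)
  x1, x2, x3, x4 ≥ 0.
The optimal basis is {MTBE}; toluene, reformate, butane drop out. There the oxygenate mass constraint is tight.
Optimal quantities: MTBE = 1.9695 barrels.
Hence cost = 130.19·1.9695 = $256.4092.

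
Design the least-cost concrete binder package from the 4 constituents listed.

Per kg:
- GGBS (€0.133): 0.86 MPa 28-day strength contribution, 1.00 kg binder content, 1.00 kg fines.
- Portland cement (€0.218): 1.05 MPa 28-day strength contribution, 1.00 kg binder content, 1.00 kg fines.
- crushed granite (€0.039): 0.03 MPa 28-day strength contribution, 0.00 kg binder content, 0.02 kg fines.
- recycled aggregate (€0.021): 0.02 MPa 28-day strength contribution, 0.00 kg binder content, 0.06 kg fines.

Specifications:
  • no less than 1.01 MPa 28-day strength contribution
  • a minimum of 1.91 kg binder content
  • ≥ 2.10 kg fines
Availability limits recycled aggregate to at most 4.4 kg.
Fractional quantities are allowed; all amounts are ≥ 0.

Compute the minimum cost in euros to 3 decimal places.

Let x1 = kg of GGBS, x2 = kg of Portland cement, x3 = kg of crushed granite, x4 = kg of recycled aggregate.
Minimise 0.133x1 + 0.218x2 + 0.039x3 + 0.021x4 s.t.:
  0.86x1 + 1.05x2 + 0.03x3 + 0.02x4 ≥ 1.01   (28-day strength contribution)
  1x1 + 1x2 ≥ 1.91   (binder content)
  1x1 + 1x2 + 0.02x3 + 0.06x4 ≥ 2.1   (fines)
  x4 ≤ 4.4
  x1, x2, x3, x4 ≥ 0.
At the optimum only GGBS is positive (Portland cement, crushed granite, recycled aggregate = 0). Binding constraint: fines.
So GGBS = 2.1 kg.
Hence cost = 0.133·2.1 = €0.27930.

€0.279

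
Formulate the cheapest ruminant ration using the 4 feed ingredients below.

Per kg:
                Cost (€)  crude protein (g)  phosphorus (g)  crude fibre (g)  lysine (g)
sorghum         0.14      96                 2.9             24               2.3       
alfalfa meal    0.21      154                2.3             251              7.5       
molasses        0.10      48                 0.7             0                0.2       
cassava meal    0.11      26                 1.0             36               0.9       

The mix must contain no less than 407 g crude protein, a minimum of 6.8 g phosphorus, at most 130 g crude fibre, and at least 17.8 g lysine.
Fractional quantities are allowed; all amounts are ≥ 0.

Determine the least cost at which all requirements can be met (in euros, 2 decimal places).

Set it up as a linear program. Let x1 = kg of sorghum, x2 = kg of alfalfa meal, x3 = kg of molasses, x4 = kg of cassava meal.
Minimize 0.14x1 + 0.21x2 + 0.1x3 + 0.11x4 with:
  96x1 + 154x2 + 48x3 + 26x4 ≥ 407   (crude protein)
  2.9x1 + 2.3x2 + 0.7x3 + 1x4 ≥ 6.8   (phosphorus)
  24x1 + 251x2 + 36x4 ≤ 130   (crude fibre)
  2.3x1 + 7.5x2 + 0.2x3 + 0.9x4 ≥ 17.8   (lysine)
  x1, x2, x3, x4 ≥ 0.
The minimum-cost mix takes nothing from alfalfa meal, cassava meal — only sorghum, molasses. Binding constraints: crude fibre and lysine.
That vertex is x1 = 5.417, x3 = 26.71.
Cost = 0.14·5.417 + 0.1·26.71 = 3.4294.

€3.43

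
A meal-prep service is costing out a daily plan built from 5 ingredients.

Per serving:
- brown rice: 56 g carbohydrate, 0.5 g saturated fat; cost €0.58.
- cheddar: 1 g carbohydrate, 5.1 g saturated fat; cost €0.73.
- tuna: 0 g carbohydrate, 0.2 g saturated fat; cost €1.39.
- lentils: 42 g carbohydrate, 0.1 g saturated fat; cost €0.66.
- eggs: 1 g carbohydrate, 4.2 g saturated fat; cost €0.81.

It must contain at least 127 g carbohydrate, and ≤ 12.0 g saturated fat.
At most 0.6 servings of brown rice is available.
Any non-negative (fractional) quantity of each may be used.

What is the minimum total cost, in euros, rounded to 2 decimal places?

Let x1 = servings of brown rice, x2 = servings of cheddar, x3 = servings of tuna, x4 = servings of lentils, x5 = servings of eggs.
Minimize 0.58x1 + 0.73x2 + 1.39x3 + 0.66x4 + 0.81x5 s.t.:
  56x1 + 1x2 + 42x4 + 1x5 ≥ 127   (carbohydrate)
  0.5x1 + 5.1x2 + 0.2x3 + 0.1x4 + 4.2x5 ≤ 12   (saturated fat)
  x1 ≤ 0.6
  x1, x2, x3, x4, x5 ≥ 0.
The cheapest feasible vertex uses only brown rice, lentils; cheddar, tuna, eggs are not used. Binding constraints: carbohydrate and the brown rice cap.
Solving gives x1 = 0.6, x4 = 2.224.
Objective = 0.58·0.6 + 0.66·2.224 = 1.8158.

€1.82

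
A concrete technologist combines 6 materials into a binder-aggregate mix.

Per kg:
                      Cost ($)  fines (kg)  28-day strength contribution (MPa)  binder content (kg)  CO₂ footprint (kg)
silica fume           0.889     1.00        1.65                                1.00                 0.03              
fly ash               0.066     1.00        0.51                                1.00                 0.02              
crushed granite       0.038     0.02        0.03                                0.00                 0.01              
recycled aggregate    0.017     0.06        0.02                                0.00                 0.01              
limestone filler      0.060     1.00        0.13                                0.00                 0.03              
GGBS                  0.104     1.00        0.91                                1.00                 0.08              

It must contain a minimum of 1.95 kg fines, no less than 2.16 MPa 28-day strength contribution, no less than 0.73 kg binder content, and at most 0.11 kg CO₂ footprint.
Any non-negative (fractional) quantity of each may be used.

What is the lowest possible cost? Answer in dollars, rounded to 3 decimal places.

$0.272

This is a linear program. Let x1 = kg of silica fume, x2 = kg of fly ash, x3 = kg of crushed granite, x4 = kg of recycled aggregate, x5 = kg of limestone filler, x6 = kg of GGBS.
Minimize 0.889x1 + 0.066x2 + 0.038x3 + 0.017x4 + 0.06x5 + 0.104x6 with:
  1x1 + 1x2 + 0.02x3 + 0.06x4 + 1x5 + 1x6 ≥ 1.95   (fines)
  1.65x1 + 0.51x2 + 0.03x3 + 0.02x4 + 0.13x5 + 0.91x6 ≥ 2.16   (28-day strength contribution)
  1x1 + 1x2 + 1x6 ≥ 0.73   (binder content)
  0.03x1 + 0.02x2 + 0.01x3 + 0.01x4 + 0.03x5 + 0.08x6 ≤ 0.11   (CO₂ footprint)
  x1, x2, x3, x4, x5, x6 ≥ 0.
The cheapest feasible vertex uses only fly ash, GGBS; silica fume, crushed granite, recycled aggregate, limestone filler are not used. Binding constraints: 28-day strength contribution and CO₂ footprint.
Optimal quantities: fly ash = 3.217 kg, GGBS = 0.5708 kg.
Cost = 0.066·3.217 + 0.104·0.5708 = 0.27169.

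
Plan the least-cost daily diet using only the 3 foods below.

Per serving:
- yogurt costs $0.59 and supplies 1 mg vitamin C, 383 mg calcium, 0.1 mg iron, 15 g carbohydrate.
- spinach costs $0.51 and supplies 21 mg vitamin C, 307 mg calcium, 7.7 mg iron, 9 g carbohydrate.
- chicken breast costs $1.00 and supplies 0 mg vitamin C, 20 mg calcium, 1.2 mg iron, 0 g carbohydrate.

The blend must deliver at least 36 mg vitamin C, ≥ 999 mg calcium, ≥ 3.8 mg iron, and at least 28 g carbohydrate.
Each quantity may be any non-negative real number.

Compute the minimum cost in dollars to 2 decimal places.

$1.60

Let x1 = servings of yogurt, x2 = servings of spinach, x3 = servings of chicken breast.
min 0.59x1 + 0.51x2 + 1x3 subject to:
  1x1 + 21x2 ≥ 36   (vitamin C)
  383x1 + 307x2 + 20x3 ≥ 999   (calcium)
  0.1x1 + 7.7x2 + 1.2x3 ≥ 3.8   (iron)
  15x1 + 9x2 ≥ 28   (carbohydrate)
  x1, x2, x3 ≥ 0.
The optimal basis is {yogurt, spinach}; chicken breast drops out. Binding constraints: vitamin C and calcium.
So yogurt = 1.283 servings, spinach = 1.653 servings.
Total cost: 0.59·1.283 + 0.51·1.653 = 1.6000.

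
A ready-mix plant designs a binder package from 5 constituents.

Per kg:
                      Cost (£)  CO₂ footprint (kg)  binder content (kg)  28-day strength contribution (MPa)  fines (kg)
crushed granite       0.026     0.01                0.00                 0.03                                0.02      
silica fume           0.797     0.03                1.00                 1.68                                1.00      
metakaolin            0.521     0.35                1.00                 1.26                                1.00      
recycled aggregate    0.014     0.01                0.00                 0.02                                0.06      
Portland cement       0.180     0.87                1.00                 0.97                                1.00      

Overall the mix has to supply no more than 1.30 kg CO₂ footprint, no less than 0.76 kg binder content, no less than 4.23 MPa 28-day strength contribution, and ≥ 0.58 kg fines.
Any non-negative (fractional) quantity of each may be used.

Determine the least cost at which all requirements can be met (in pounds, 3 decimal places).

£1.604

Let x1 = kg of crushed granite, x2 = kg of silica fume, x3 = kg of metakaolin, x4 = kg of recycled aggregate, x5 = kg of Portland cement.
Minimise 0.026x1 + 0.797x2 + 0.521x3 + 0.014x4 + 0.18x5 s.t.:
  0.01x1 + 0.03x2 + 0.35x3 + 0.01x4 + 0.87x5 ≤ 1.3   (CO₂ footprint)
  1x2 + 1x3 + 1x5 ≥ 0.76   (binder content)
  0.03x1 + 1.68x2 + 1.26x3 + 0.02x4 + 0.97x5 ≥ 4.23   (28-day strength contribution)
  0.02x1 + 1x2 + 1x3 + 0.06x4 + 1x5 ≥ 0.58   (fines)
  x1, x2, x3, x4, x5 ≥ 0.
The optimal basis is {silica fume, Portland cement}; crushed granite, metakaolin, recycled aggregate drop out. The CO₂ footprint and 28-day strength contribution requirements are met with equality.
Optimal quantities: silica fume = 1.6887 kg, Portland cement = 1.436 kg.
Total cost: 0.797·1.6887 + 0.18·1.436 = 1.60437.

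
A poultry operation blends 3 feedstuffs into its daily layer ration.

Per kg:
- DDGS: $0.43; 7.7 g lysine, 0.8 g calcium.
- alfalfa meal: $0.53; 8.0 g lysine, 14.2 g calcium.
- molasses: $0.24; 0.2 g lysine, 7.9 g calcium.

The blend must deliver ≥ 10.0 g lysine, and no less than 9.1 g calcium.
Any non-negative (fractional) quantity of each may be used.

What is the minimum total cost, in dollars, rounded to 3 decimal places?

$0.609

Let x1 = kg of DDGS, x2 = kg of alfalfa meal, x3 = kg of molasses.
Minimise 0.43x1 + 0.53x2 + 0.24x3 s.t.:
  7.7x1 + 8x2 + 0.2x3 ≥ 10   (lysine)
  0.8x1 + 14.2x2 + 7.9x3 ≥ 9.1   (calcium)
  x1, x2, x3 ≥ 0.
The optimal basis is {DDGS, alfalfa meal}; molasses drops out. Binding constraints: lysine and calcium.
So DDGS = 0.6722 kg, alfalfa meal = 0.603 kg.
Hence cost = 0.43·0.6722 + 0.53·0.603 = $0.60864.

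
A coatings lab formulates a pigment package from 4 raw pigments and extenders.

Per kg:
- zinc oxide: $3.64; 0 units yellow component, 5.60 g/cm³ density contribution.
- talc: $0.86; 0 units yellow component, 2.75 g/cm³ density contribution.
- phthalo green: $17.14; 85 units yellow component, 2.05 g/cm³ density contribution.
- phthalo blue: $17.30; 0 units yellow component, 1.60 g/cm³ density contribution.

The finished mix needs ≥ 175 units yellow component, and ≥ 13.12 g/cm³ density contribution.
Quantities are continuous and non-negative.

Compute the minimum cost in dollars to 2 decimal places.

Set it up as a linear program. Let x1 = kg of zinc oxide, x2 = kg of talc, x3 = kg of phthalo green, x4 = kg of phthalo blue.
min 3.64x1 + 0.86x2 + 17.14x3 + 17.3x4 with:
  85x3 ≥ 175   (yellow component)
  5.6x1 + 2.75x2 + 2.05x3 + 1.6x4 ≥ 13.12   (density contribution)
  x1, x2, x3, x4 ≥ 0.
At the optimum only talc, phthalo green are positive (zinc oxide, phthalo blue = 0). Binding constraints: yellow component and density contribution.
Optimal quantities: talc = 3.236 kg, phthalo green = 2.059 kg.
Cost = 0.86·3.236 + 17.14·2.059 = 38.0742.

$38.07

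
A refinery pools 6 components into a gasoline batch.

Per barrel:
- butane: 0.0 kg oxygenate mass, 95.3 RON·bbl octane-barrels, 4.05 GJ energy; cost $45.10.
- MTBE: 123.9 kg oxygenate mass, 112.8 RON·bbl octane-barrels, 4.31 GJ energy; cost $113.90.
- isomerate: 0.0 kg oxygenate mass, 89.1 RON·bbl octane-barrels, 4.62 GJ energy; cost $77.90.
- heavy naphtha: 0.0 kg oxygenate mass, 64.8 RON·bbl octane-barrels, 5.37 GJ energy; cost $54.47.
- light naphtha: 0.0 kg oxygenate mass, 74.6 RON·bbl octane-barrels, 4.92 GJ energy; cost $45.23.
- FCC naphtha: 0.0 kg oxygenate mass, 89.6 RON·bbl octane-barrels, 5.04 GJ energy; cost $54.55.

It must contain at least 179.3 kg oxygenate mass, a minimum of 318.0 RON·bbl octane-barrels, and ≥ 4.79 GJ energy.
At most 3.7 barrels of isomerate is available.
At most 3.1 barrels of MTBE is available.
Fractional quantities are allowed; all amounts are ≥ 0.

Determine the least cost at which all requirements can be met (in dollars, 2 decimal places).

$238.07

Treat it as an LP. Let x1 = barrels of butane, x2 = barrels of MTBE, x3 = barrels of isomerate, x4 = barrels of heavy naphtha, x5 = barrels of light naphtha, x6 = barrels of FCC naphtha.
Minimize 45.1x1 + 113.9x2 + 77.9x3 + 54.47x4 + 45.23x5 + 54.55x6 with:
  123.9x2 ≥ 179.3   (oxygenate mass)
  95.3x1 + 112.8x2 + 89.1x3 + 64.8x4 + 74.6x5 + 89.6x6 ≥ 318   (octane-barrels)
  4.05x1 + 4.31x2 + 4.62x3 + 5.37x4 + 4.92x5 + 5.04x6 ≥ 4.79   (energy)
  x3 ≤ 3.7
  x2 ≤ 3.1
  x1, x2, x3, x4, x5, x6 ≥ 0.
The optimal basis is {butane, MTBE}; isomerate, heavy naphtha, light naphtha, FCC naphtha drop out. There the oxygenate mass and octane-barrels constraints are tight.
Solving gives x1 = 1.624, x2 = 1.4471.
Hence cost = 45.1·1.624 + 113.9·1.4471 = $238.0671.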